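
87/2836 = 87/2836 = 0.03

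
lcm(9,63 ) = 63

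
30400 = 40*760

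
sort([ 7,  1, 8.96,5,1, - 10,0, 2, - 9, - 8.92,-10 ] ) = [ - 10, - 10 ,-9, - 8.92 , 0, 1, 1,2, 5,7, 8.96 ] 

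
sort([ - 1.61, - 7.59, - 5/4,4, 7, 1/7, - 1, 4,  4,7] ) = [ - 7.59, - 1.61, - 5/4, - 1, 1/7, 4, 4,4, 7, 7]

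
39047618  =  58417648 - 19370030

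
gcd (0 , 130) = 130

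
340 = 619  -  279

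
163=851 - 688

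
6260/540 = 313/27 = 11.59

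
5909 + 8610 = 14519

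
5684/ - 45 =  - 127 +31/45= -126.31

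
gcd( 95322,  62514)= 6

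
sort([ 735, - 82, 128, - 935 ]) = [-935, - 82, 128, 735]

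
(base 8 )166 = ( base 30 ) 3s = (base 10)118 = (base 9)141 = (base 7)226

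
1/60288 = 1/60288= 0.00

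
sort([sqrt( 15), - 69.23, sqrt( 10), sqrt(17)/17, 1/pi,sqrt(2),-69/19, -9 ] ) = [ - 69.23,  -  9, - 69/19, sqrt( 17)/17, 1/pi, sqrt( 2 ), sqrt( 10) , sqrt(  15) ]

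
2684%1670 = 1014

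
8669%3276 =2117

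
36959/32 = 36959/32 = 1154.97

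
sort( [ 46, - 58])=[ - 58, 46]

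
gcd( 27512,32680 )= 152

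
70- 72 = -2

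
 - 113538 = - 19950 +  - 93588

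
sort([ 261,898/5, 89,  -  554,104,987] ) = [-554,89, 104,898/5,261,987 ]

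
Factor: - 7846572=- 2^2*3^1*653881^1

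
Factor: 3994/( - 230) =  - 5^( - 1) * 23^( - 1)*1997^1 = - 1997/115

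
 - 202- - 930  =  728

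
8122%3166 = 1790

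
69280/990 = 6928/99 = 69.98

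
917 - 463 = 454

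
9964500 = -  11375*(-876) 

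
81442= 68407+13035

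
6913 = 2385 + 4528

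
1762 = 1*1762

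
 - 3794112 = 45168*(- 84) 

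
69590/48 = 34795/24  =  1449.79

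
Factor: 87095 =5^1*17419^1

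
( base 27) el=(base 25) fo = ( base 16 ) 18F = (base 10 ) 399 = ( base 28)e7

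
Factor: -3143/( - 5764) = 2^(-2)*7^1*11^( - 1)*131^ ( - 1) * 449^1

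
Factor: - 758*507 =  - 384306=- 2^1*3^1*13^2 * 379^1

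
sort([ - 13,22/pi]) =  [ - 13,22/pi]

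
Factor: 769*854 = 656726 = 2^1*7^1*61^1*769^1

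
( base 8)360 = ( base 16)f0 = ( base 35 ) 6u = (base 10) 240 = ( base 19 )cc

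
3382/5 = 676 + 2/5=   676.40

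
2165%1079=7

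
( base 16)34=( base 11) 48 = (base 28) 1o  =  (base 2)110100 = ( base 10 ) 52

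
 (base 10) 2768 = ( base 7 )11033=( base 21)65h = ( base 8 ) 5320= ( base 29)38D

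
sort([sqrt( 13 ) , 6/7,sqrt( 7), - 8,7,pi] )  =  [ - 8,6/7,sqrt( 7) , pi,sqrt( 13),  7]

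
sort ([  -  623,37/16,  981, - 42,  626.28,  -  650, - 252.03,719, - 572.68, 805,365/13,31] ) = [ - 650, -623,-572.68,  -  252.03,-42, 37/16 , 365/13,  31,626.28,719,805,981 ] 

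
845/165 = 169/33 = 5.12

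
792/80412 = 66/6701 = 0.01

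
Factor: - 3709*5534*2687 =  - 55152303322= - 2^1*2687^1*2767^1*3709^1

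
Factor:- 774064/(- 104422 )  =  2^3*101^1*109^ (-1 ) = 808/109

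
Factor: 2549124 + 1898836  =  4447960 = 2^3*5^1*11^2*919^1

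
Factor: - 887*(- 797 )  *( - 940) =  - 2^2*5^1 * 47^1*797^1*887^1  =  - 664522660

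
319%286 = 33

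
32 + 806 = 838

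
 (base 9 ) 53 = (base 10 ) 48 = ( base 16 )30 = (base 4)300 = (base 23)22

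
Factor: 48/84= 2^2*7^( -1 )= 4/7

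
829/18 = 46 + 1/18=46.06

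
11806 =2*5903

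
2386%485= 446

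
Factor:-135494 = - 2^1*37^1*1831^1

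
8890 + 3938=12828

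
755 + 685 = 1440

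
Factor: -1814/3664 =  - 907/1832 = - 2^( - 3 )*229^( - 1)*907^1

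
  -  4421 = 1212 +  - 5633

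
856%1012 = 856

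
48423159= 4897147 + 43526012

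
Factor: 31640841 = 3^3*53^1*22111^1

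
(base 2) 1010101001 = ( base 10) 681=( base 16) 2A9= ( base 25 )126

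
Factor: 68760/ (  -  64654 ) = - 2^2*3^2*5^1*191^1*32327^( - 1) =-  34380/32327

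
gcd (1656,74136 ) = 24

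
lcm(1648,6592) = 6592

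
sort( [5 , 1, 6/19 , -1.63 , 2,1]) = [-1.63, 6/19, 1,1,2 , 5] 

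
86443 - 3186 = 83257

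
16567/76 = 217 + 75/76 = 217.99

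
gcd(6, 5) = 1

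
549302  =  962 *571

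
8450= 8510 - 60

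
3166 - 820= 2346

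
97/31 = 97/31 =3.13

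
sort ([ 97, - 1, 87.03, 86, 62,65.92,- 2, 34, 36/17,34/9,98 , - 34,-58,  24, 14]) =[ - 58, - 34,  -  2, - 1, 36/17,  34/9, 14 , 24, 34, 62, 65.92 , 86,  87.03, 97, 98 ]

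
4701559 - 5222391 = - 520832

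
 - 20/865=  - 1 + 169/173 = -  0.02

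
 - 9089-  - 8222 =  - 867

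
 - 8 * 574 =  - 4592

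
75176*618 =46458768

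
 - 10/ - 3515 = 2/703 = 0.00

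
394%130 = 4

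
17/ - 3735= - 17/3735 = - 0.00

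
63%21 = 0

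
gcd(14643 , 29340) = 9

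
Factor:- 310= - 2^1 * 5^1*31^1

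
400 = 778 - 378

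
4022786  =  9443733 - 5420947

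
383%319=64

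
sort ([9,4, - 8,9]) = [-8,4,9,9 ]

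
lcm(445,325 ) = 28925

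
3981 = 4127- 146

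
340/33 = 10 + 10/33 = 10.30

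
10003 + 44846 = 54849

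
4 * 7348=29392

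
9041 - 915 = 8126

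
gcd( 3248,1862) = 14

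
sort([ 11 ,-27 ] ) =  [ -27, 11 ] 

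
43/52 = 43/52 = 0.83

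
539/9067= 539/9067 = 0.06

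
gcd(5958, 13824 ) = 18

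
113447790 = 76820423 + 36627367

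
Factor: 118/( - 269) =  -2^1*59^1*269^ (-1 )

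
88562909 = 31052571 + 57510338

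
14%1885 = 14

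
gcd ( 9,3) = 3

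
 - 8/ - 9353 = 8/9353=0.00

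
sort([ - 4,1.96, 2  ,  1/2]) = [ - 4,1/2,1.96, 2]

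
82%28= 26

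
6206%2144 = 1918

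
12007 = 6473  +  5534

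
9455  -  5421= 4034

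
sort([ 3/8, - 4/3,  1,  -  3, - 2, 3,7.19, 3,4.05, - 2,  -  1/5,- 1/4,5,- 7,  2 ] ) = [ - 7,  -  3, - 2,-2,-4/3, - 1/4, - 1/5, 3/8, 1, 2,3,3, 4.05, 5, 7.19 ]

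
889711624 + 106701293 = 996412917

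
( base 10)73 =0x49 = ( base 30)2D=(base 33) 27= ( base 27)2j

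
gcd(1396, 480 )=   4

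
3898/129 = 3898/129=30.22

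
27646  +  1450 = 29096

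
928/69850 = 464/34925 = 0.01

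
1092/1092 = 1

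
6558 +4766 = 11324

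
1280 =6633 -5353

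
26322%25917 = 405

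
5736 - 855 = 4881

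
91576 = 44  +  91532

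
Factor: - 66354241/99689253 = - 3^(- 1)*23^1 * 277^( - 1)*119963^( - 1 )*2884967^1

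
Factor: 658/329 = 2^1   =  2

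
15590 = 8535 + 7055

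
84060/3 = 28020 = 28020.00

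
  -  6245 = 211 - 6456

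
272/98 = 136/49 = 2.78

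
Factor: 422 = 2^1*211^1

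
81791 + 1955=83746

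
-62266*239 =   -  14881574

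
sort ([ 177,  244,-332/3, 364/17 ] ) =[ - 332/3, 364/17,177,244]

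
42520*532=22620640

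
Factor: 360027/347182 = 2^( - 1)*3^2*11^( - 1)*43^(-1)*109^1 = 981/946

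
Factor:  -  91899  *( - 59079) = 5429301021 = 3^3 * 47^1*419^1*10211^1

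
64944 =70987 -6043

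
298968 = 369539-70571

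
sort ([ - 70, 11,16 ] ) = [ - 70, 11, 16 ] 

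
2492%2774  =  2492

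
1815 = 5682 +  - 3867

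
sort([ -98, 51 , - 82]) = [-98, - 82 , 51 ]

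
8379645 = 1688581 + 6691064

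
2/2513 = 2/2513 = 0.00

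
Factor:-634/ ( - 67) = 2^1 * 67^ ( - 1 )*317^1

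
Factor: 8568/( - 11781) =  - 2^3  *11^(- 1) = - 8/11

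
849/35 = 24 + 9/35 = 24.26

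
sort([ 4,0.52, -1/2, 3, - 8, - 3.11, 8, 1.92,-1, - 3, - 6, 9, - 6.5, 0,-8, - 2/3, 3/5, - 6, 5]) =[ - 8, - 8, - 6.5, - 6, - 6, -3.11, - 3,-1, - 2/3 , - 1/2,  0 , 0.52 , 3/5,1.92,3, 4, 5, 8, 9]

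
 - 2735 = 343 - 3078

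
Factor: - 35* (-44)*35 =53900 = 2^2*5^2*7^2 * 11^1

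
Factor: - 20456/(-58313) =2^3*2557^1*58313^( - 1)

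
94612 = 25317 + 69295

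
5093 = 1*5093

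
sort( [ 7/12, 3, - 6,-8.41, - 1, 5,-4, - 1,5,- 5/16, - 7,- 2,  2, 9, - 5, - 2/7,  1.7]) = [ - 8.41,- 7, - 6, - 5, - 4, - 2,  -  1, -1,-5/16 , - 2/7, 7/12, 1.7,  2, 3, 5,5, 9 ] 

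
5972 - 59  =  5913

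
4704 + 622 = 5326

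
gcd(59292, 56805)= 3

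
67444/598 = 112 + 18/23 = 112.78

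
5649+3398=9047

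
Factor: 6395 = 5^1*1279^1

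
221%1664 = 221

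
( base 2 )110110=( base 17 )33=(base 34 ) 1K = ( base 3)2000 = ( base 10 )54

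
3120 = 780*4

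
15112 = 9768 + 5344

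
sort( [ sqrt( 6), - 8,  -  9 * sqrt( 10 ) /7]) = [ - 8,-9*sqrt(10) /7,sqrt(6) ] 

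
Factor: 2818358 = 2^1*773^1* 1823^1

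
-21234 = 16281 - 37515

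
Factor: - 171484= - 2^2 * 43^1 * 997^1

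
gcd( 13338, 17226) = 54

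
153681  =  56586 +97095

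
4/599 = 4/599 = 0.01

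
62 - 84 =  - 22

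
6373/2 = 6373/2 = 3186.50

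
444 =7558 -7114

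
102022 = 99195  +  2827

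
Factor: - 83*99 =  - 3^2*11^1*83^1 = - 8217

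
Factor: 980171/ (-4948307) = - 7^( - 1)*13^( - 1)*29^1*73^1*463^1*54377^( - 1)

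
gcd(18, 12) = 6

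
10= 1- - 9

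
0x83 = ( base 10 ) 131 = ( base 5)1011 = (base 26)51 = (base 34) 3t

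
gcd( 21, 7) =7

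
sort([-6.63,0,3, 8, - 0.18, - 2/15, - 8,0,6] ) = [ - 8, - 6.63, - 0.18, - 2/15,  0,0 , 3,6, 8 ] 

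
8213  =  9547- 1334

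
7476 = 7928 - 452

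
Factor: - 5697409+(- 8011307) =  -13708716=- 2^2*3^1*7^1*163199^1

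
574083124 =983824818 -409741694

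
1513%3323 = 1513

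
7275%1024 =107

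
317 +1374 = 1691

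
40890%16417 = 8056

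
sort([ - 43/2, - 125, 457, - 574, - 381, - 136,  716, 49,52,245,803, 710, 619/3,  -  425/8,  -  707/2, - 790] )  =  [-790, - 574, - 381, - 707/2, - 136, - 125, - 425/8, - 43/2, 49,52,619/3  ,  245,457, 710,716,803 ] 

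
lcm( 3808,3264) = 22848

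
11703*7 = 81921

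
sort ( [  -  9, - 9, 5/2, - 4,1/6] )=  [ - 9, - 9,-4, 1/6,5/2 ] 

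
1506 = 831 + 675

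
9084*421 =3824364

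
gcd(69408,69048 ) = 72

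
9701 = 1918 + 7783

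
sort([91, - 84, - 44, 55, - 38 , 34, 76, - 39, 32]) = [ - 84, - 44, -39, - 38, 32,34, 55, 76, 91]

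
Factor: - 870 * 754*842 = -2^3*3^1*5^1*13^1*29^2*421^1 = - 552335160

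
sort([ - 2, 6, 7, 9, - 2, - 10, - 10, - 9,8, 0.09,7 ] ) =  [ - 10, - 10, -9, -2,  -  2 , 0.09, 6, 7,7,8,9]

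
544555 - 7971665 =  - 7427110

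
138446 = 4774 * 29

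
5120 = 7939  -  2819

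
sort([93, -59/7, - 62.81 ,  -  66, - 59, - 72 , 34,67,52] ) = [ - 72, - 66  , - 62.81, -59,  -  59/7,34,52, 67,93 ] 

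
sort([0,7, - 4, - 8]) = [-8,  -  4, 0,7]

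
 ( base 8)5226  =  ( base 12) 169A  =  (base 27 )3JA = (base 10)2710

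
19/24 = 19/24 = 0.79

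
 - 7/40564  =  -1 + 40557/40564= - 0.00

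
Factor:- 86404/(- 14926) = 2^1*17^( - 1) * 439^( - 1 )*21601^1 = 43202/7463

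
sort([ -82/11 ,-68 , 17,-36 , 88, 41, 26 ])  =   [ - 68, - 36, - 82/11, 17, 26, 41, 88]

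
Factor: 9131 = 23^1*397^1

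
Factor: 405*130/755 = 2^1*3^4*5^1*13^1 * 151^(-1 ) = 10530/151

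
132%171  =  132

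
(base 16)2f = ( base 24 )1n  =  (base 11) 43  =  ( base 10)47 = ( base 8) 57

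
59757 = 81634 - 21877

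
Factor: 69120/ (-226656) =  - 240/787 = -2^4*3^1*5^1*787^( - 1 )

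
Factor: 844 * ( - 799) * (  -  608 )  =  2^7*17^1*19^1 *47^1*211^1 =410008448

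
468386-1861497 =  - 1393111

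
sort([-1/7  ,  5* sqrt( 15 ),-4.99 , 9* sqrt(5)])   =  [ - 4.99, - 1/7, 5*sqrt (15),9 * sqrt( 5) ]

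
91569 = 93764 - 2195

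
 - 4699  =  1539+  - 6238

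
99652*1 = 99652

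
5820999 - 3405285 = 2415714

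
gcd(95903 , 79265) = 1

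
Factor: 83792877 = 3^1*7^1*89^1*107^1*419^1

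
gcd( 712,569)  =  1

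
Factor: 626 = 2^1*313^1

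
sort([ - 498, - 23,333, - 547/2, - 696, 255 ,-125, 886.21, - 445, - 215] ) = [ - 696, - 498, - 445, - 547/2, - 215  , - 125, - 23, 255,  333, 886.21] 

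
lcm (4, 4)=4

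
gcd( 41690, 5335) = 55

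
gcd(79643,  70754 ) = 1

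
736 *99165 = 72985440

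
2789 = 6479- 3690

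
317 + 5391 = 5708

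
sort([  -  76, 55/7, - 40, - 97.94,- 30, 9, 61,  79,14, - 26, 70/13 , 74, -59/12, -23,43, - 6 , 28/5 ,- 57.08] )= [ - 97.94, - 76, - 57.08,-40,-30, - 26,-23, - 6, - 59/12  ,  70/13 , 28/5,55/7, 9 , 14, 43, 61, 74,79]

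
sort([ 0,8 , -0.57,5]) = [ - 0.57,0,5, 8 ] 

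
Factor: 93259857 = 3^1*31086619^1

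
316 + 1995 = 2311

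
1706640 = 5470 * 312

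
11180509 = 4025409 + 7155100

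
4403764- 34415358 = -30011594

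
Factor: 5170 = 2^1 * 5^1*11^1 *47^1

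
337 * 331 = 111547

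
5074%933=409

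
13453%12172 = 1281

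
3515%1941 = 1574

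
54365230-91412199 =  - 37046969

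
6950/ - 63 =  - 111 + 43/63  =  - 110.32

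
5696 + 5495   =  11191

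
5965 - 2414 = 3551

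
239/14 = 17+ 1/14 = 17.07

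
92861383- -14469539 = 107330922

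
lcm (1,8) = 8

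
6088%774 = 670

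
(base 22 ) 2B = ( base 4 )313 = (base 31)1O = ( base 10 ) 55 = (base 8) 67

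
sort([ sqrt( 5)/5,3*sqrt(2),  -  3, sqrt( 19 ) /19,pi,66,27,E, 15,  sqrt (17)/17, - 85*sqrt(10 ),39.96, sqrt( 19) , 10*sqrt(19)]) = [ - 85 *sqrt ( 10 ), - 3, sqrt( 19 ) /19,  sqrt( 17)/17, sqrt( 5)/5,E , pi, 3*sqrt(2),sqrt(19), 15, 27,39.96,  10*sqrt( 19), 66] 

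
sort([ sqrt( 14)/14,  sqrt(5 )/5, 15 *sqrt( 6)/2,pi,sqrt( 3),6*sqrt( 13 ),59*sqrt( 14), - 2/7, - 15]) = [ -15,  -  2/7, sqrt( 14)/14, sqrt( 5)/5,sqrt( 3), pi,15*sqrt(6) /2,6 * sqrt( 13 ), 59*sqrt( 14)]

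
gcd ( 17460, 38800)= 1940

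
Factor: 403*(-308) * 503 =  - 62434372 = - 2^2*7^1 * 11^1*13^1*31^1*503^1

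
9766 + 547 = 10313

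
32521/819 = 39+580/819 = 39.71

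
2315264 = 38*60928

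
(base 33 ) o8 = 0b1100100000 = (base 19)242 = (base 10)800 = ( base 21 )1h2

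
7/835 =7/835 =0.01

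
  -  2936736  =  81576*( - 36 ) 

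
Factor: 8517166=2^1*7^1*608369^1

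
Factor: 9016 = 2^3 * 7^2*23^1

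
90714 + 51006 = 141720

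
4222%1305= 307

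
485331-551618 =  - 66287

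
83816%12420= 9296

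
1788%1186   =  602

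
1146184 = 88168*13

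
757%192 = 181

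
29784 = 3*9928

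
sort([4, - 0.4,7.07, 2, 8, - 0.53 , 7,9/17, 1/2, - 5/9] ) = [ - 5/9, - 0.53, -0.4, 1/2,9/17,2,4,7, 7.07, 8]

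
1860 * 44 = 81840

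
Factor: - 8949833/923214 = -2^(- 1)*3^(  -  1) * 151^( -1)*239^1*  1019^( - 1 )*37447^1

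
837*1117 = 934929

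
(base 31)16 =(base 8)45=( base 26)1B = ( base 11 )34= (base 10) 37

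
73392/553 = 73392/553 = 132.72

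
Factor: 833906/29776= 2^( - 3 )*37^1*59^1*191^1*1861^ ( - 1) = 416953/14888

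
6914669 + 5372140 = 12286809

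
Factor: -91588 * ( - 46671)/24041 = 2^2*3^1*7^1*29^( - 1) * 47^1*331^1*829^( -1)*3271^1 = 4274503548/24041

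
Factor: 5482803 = 3^1*1039^1*1759^1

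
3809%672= 449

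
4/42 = 2/21 = 0.10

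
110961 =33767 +77194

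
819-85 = 734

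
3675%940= 855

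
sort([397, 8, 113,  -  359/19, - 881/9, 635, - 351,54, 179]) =[ - 351, - 881/9, -359/19, 8,54,113,  179, 397, 635]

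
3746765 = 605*6193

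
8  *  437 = 3496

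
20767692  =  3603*5764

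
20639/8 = 2579 + 7/8 =2579.88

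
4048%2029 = 2019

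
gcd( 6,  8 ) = 2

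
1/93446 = 1/93446=0.00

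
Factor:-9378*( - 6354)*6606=393637086072= 2^3*3^6*353^1*367^1*521^1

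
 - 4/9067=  - 1+9063/9067 = - 0.00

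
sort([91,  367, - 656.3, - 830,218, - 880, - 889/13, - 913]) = [ - 913, - 880, - 830, - 656.3,  -  889/13, 91,218,367 ]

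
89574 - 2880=86694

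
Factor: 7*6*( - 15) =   -  2^1*3^2*5^1*7^1= -630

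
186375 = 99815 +86560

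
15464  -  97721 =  - 82257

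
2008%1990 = 18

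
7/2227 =7/2227 = 0.00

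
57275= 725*79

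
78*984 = 76752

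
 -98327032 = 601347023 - 699674055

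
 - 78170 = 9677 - 87847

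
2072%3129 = 2072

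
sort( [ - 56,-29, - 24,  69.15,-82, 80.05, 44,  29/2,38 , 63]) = [ - 82,-56,-29, - 24, 29/2,38, 44,63, 69.15,  80.05]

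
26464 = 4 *6616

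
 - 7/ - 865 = 7/865 = 0.01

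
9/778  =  9/778 = 0.01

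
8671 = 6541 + 2130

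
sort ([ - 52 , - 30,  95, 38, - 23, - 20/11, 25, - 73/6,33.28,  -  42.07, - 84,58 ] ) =[ - 84,-52, - 42.07, - 30  , - 23, - 73/6 , - 20/11, 25,33.28,38,58,95] 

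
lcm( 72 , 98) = 3528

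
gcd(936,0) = 936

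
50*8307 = 415350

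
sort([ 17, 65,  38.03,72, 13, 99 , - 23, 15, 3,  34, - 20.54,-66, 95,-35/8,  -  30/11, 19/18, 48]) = [-66,  -  23,  -  20.54,-35/8,-30/11, 19/18, 3, 13,15,17, 34, 38.03,48,  65, 72,95,99]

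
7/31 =7/31 =0.23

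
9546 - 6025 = 3521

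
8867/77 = 8867/77 = 115.16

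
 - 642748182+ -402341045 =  - 1045089227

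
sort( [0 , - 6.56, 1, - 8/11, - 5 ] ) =[ - 6.56, - 5,  -  8/11,0,1] 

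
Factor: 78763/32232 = 997/408 = 2^( - 3)*3^( - 1 )*17^( -1 )*997^1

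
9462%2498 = 1968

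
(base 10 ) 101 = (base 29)3e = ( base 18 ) 5B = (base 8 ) 145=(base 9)122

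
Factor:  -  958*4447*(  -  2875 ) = 12248149750 = 2^1 *5^3*23^1*479^1*4447^1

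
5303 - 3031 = 2272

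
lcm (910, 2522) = 88270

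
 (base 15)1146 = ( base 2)111001010010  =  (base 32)3ii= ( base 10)3666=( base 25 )5lg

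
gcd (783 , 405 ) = 27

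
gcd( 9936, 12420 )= 2484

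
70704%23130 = 1314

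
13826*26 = 359476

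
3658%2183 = 1475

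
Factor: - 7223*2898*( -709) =2^1*3^2*7^1*23^1 * 31^1 * 233^1 * 709^1 = 14840968086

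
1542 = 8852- 7310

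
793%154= 23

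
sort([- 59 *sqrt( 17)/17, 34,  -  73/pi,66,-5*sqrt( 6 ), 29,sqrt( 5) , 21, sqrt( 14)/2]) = [ - 73/pi, - 59*sqrt( 17 )/17, - 5 * sqrt (6), sqrt( 14)/2 , sqrt( 5),21, 29, 34,66 ] 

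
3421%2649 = 772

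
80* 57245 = 4579600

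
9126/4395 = 3042/1465 = 2.08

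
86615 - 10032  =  76583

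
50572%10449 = 8776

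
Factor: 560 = 2^4*5^1*7^1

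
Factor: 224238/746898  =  133/443  =  7^1*19^1*443^( - 1) 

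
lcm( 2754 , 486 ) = 8262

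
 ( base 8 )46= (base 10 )38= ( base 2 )100110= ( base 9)42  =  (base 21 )1h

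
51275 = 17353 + 33922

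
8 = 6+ 2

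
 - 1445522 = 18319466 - 19764988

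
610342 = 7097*86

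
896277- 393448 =502829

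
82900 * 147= 12186300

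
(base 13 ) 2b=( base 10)37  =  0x25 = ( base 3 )1101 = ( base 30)17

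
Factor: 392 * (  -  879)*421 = -2^3*3^1*7^2*293^1*421^1 = - 145063128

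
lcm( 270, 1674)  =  8370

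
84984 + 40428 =125412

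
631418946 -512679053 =118739893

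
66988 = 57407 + 9581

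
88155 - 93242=  -  5087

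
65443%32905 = 32538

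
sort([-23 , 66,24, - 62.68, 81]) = [- 62.68, - 23, 24, 66,81]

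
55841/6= 9306 + 5/6 = 9306.83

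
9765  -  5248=4517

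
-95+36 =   -  59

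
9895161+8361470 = 18256631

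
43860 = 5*8772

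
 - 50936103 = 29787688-80723791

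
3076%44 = 40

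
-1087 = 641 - 1728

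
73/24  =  3 + 1/24 = 3.04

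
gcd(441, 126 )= 63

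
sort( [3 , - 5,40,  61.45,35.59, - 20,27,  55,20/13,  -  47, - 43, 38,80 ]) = [ -47, -43, - 20, - 5,20/13,3,27, 35.59 , 38,40, 55 , 61.45,80]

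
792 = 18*44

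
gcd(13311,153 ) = 153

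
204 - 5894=  -  5690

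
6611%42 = 17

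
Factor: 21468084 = 2^2*3^1*11^1*103^1*1579^1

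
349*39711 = 13859139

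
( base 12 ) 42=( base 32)1i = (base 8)62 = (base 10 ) 50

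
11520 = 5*2304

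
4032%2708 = 1324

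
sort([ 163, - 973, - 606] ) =[- 973,  -  606,163]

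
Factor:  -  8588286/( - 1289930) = 4294143/644965=3^2*5^( - 1 )*7^1*68161^1*128993^ ( - 1)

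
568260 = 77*7380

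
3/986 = 3/986 = 0.00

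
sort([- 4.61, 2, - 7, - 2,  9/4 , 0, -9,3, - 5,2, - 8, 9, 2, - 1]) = [-9, - 8, - 7,-5, - 4.61, - 2, - 1, 0,2,  2, 2, 9/4,3,9 ] 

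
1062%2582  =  1062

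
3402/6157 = 3402/6157 = 0.55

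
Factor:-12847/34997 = -29^1* 79^( - 1) = - 29/79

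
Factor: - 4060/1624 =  - 5/2=- 2^(  -  1)*5^1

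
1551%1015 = 536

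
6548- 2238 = 4310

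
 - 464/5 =- 464/5 = - 92.80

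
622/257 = 622/257 = 2.42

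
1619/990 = 1619/990 =1.64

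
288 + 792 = 1080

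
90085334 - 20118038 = 69967296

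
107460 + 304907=412367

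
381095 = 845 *451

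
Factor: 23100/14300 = 21/13 = 3^1*7^1* 13^( - 1)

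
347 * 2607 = 904629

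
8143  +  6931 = 15074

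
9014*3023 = 27249322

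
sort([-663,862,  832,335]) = [-663,335,832,862]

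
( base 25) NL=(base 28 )L8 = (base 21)178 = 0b1001010100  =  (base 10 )596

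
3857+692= 4549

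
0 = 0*18663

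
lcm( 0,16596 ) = 0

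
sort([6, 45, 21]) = [ 6, 21, 45] 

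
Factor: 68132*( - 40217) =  -2^2*131^1 * 307^1 * 17033^1=- 2740064644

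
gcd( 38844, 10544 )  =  4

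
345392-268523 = 76869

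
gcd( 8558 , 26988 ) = 2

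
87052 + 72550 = 159602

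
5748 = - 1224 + 6972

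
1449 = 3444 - 1995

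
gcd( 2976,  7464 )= 24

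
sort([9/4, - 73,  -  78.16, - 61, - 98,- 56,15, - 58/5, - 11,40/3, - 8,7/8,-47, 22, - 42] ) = [ - 98,-78.16, - 73,-61, - 56,- 47,-42,-58/5, - 11, - 8,7/8,  9/4,40/3, 15, 22]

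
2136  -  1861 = 275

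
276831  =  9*30759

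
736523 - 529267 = 207256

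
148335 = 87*1705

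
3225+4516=7741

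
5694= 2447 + 3247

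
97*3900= 378300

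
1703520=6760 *252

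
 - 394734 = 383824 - 778558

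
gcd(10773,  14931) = 189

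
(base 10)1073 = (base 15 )4b8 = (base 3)1110202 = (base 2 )10000110001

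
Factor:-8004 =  - 2^2 *3^1*23^1*29^1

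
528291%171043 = 15162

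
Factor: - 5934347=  -5934347^1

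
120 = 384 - 264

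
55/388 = 55/388 = 0.14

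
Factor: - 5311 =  - 47^1*113^1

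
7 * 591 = 4137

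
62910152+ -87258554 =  - 24348402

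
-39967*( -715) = 28576405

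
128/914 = 64/457 = 0.14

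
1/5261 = 1/5261 = 0.00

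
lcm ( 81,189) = 567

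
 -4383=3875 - 8258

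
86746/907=95+581/907 = 95.64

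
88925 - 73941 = 14984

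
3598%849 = 202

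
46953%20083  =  6787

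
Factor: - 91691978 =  - 2^1*7^1*461^1*14207^1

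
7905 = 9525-1620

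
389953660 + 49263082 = 439216742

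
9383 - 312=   9071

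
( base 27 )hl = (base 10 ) 480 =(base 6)2120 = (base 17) 1b4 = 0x1e0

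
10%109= 10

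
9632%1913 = 67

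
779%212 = 143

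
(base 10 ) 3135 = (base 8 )6077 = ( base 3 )11022010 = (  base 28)3rr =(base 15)de0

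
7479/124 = 7479/124 = 60.31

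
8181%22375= 8181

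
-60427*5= - 302135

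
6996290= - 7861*( - 890)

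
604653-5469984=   -  4865331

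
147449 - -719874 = 867323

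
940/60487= 940/60487  =  0.02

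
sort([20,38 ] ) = [ 20,38] 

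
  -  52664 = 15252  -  67916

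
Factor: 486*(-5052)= - 2^3*3^6*421^1 = - 2455272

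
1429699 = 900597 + 529102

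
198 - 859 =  - 661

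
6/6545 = 6/6545 =0.00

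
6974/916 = 3487/458 =7.61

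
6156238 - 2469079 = 3687159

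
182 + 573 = 755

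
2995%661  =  351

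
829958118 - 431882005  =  398076113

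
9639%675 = 189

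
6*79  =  474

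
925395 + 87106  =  1012501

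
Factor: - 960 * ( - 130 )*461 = 2^7 * 3^1 *5^2*13^1*461^1 = 57532800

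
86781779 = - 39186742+125968521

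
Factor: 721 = 7^1*103^1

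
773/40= 773/40  =  19.32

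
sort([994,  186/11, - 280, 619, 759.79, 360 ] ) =[ - 280,186/11, 360, 619, 759.79, 994] 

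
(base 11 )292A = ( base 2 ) 111011000111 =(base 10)3783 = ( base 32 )3m7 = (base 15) 11C3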